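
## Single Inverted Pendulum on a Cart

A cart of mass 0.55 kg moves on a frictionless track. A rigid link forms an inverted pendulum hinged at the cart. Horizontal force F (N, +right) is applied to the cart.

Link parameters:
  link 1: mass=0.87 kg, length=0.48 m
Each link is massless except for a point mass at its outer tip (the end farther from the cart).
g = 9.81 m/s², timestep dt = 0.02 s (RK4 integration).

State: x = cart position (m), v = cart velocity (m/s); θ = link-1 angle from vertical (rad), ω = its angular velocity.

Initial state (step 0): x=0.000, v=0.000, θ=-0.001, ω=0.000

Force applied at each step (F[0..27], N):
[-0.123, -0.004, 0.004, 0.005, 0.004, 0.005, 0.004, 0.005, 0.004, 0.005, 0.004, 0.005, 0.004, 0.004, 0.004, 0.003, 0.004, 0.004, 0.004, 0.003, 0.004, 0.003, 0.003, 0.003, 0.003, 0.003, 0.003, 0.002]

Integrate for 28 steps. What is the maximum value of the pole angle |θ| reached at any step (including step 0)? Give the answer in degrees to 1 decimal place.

apply F[0]=-0.123 → step 1: x=-0.000, v=-0.004, θ=-0.001, ω=0.008
apply F[1]=-0.004 → step 2: x=-0.000, v=-0.004, θ=-0.001, ω=0.008
apply F[2]=+0.004 → step 3: x=-0.000, v=-0.004, θ=-0.001, ω=0.007
apply F[3]=+0.005 → step 4: x=-0.000, v=-0.003, θ=-0.000, ω=0.006
apply F[4]=+0.004 → step 5: x=-0.000, v=-0.003, θ=-0.000, ω=0.005
apply F[5]=+0.005 → step 6: x=-0.000, v=-0.003, θ=-0.000, ω=0.004
apply F[6]=+0.004 → step 7: x=-0.000, v=-0.003, θ=-0.000, ω=0.004
apply F[7]=+0.005 → step 8: x=-0.000, v=-0.002, θ=-0.000, ω=0.003
apply F[8]=+0.004 → step 9: x=-0.001, v=-0.002, θ=-0.000, ω=0.003
apply F[9]=+0.005 → step 10: x=-0.001, v=-0.002, θ=-0.000, ω=0.002
apply F[10]=+0.004 → step 11: x=-0.001, v=-0.002, θ=0.000, ω=0.002
apply F[11]=+0.005 → step 12: x=-0.001, v=-0.002, θ=0.000, ω=0.002
apply F[12]=+0.004 → step 13: x=-0.001, v=-0.001, θ=0.000, ω=0.001
apply F[13]=+0.004 → step 14: x=-0.001, v=-0.001, θ=0.000, ω=0.001
apply F[14]=+0.004 → step 15: x=-0.001, v=-0.001, θ=0.000, ω=0.001
apply F[15]=+0.003 → step 16: x=-0.001, v=-0.001, θ=0.000, ω=0.001
apply F[16]=+0.004 → step 17: x=-0.001, v=-0.001, θ=0.000, ω=0.001
apply F[17]=+0.004 → step 18: x=-0.001, v=-0.001, θ=0.000, ω=0.000
apply F[18]=+0.004 → step 19: x=-0.001, v=-0.001, θ=0.000, ω=0.000
apply F[19]=+0.003 → step 20: x=-0.001, v=-0.001, θ=0.000, ω=0.000
apply F[20]=+0.004 → step 21: x=-0.001, v=-0.001, θ=0.000, ω=0.000
apply F[21]=+0.003 → step 22: x=-0.001, v=-0.001, θ=0.000, ω=0.000
apply F[22]=+0.003 → step 23: x=-0.001, v=-0.001, θ=0.000, ω=0.000
apply F[23]=+0.003 → step 24: x=-0.001, v=-0.001, θ=0.000, ω=0.000
apply F[24]=+0.003 → step 25: x=-0.001, v=-0.000, θ=0.000, ω=-0.000
apply F[25]=+0.003 → step 26: x=-0.001, v=-0.000, θ=0.000, ω=-0.000
apply F[26]=+0.003 → step 27: x=-0.001, v=-0.000, θ=0.000, ω=-0.000
apply F[27]=+0.002 → step 28: x=-0.001, v=-0.000, θ=0.000, ω=-0.000
Max |angle| over trajectory = 0.001 rad = 0.1°.

Answer: 0.1°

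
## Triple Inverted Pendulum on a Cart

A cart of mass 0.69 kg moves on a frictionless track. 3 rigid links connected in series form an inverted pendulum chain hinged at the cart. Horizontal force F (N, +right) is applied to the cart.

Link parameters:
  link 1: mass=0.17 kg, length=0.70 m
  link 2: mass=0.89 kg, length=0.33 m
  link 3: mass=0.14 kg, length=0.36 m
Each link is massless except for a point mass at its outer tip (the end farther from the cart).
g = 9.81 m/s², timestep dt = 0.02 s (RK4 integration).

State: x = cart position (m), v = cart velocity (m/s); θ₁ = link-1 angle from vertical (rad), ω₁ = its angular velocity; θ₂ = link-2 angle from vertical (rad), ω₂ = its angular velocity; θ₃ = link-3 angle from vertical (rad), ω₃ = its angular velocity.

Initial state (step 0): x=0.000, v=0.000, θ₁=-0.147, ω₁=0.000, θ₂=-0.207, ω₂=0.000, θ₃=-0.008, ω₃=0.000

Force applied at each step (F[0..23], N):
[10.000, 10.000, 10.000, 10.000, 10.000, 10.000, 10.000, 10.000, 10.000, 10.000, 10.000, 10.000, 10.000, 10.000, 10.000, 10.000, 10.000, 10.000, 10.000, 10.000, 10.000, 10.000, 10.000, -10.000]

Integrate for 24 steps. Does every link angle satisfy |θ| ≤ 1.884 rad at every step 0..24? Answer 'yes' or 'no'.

apply F[0]=+10.000 → step 1: x=0.003, v=0.326, θ₁=-0.151, ω₁=-0.430, θ₂=-0.209, ω₂=-0.192, θ₃=-0.007, ω₃=0.090
apply F[1]=+10.000 → step 2: x=0.013, v=0.652, θ₁=-0.164, ω₁=-0.871, θ₂=-0.215, ω₂=-0.359, θ₃=-0.004, ω₃=0.177
apply F[2]=+10.000 → step 3: x=0.029, v=0.977, θ₁=-0.186, ω₁=-1.333, θ₂=-0.223, ω₂=-0.481, θ₃=-0.000, ω₃=0.257
apply F[3]=+10.000 → step 4: x=0.052, v=1.298, θ₁=-0.218, ω₁=-1.817, θ₂=-0.233, ω₂=-0.544, θ₃=0.006, ω₃=0.323
apply F[4]=+10.000 → step 5: x=0.081, v=1.610, θ₁=-0.259, ω₁=-2.315, θ₂=-0.244, ω₂=-0.553, θ₃=0.013, ω₃=0.366
apply F[5]=+10.000 → step 6: x=0.116, v=1.906, θ₁=-0.310, ω₁=-2.800, θ₂=-0.255, ω₂=-0.549, θ₃=0.020, ω₃=0.375
apply F[6]=+10.000 → step 7: x=0.157, v=2.176, θ₁=-0.371, ω₁=-3.233, θ₂=-0.267, ω₂=-0.605, θ₃=0.027, ω₃=0.345
apply F[7]=+10.000 → step 8: x=0.203, v=2.416, θ₁=-0.439, ω₁=-3.578, θ₂=-0.281, ω₂=-0.798, θ₃=0.034, ω₃=0.276
apply F[8]=+10.000 → step 9: x=0.254, v=2.628, θ₁=-0.513, ω₁=-3.819, θ₂=-0.300, ω₂=-1.174, θ₃=0.038, ω₃=0.176
apply F[9]=+10.000 → step 10: x=0.308, v=2.814, θ₁=-0.591, ω₁=-3.962, θ₂=-0.329, ω₂=-1.734, θ₃=0.041, ω₃=0.051
apply F[10]=+10.000 → step 11: x=0.366, v=2.977, θ₁=-0.671, ω₁=-4.018, θ₂=-0.370, ω₂=-2.453, θ₃=0.040, ω₃=-0.098
apply F[11]=+10.000 → step 12: x=0.427, v=3.116, θ₁=-0.751, ω₁=-3.995, θ₂=-0.428, ω₂=-3.304, θ₃=0.036, ω₃=-0.280
apply F[12]=+10.000 → step 13: x=0.491, v=3.228, θ₁=-0.830, ω₁=-3.895, θ₂=-0.503, ω₂=-4.260, θ₃=0.029, ω₃=-0.508
apply F[13]=+10.000 → step 14: x=0.556, v=3.307, θ₁=-0.907, ω₁=-3.717, θ₂=-0.599, ω₂=-5.289, θ₃=0.016, ω₃=-0.806
apply F[14]=+10.000 → step 15: x=0.623, v=3.342, θ₁=-0.979, ω₁=-3.474, θ₂=-0.715, ω₂=-6.337, θ₃=-0.004, ω₃=-1.208
apply F[15]=+10.000 → step 16: x=0.689, v=3.321, θ₁=-1.045, ω₁=-3.210, θ₂=-0.852, ω₂=-7.302, θ₃=-0.034, ω₃=-1.757
apply F[16]=+10.000 → step 17: x=0.755, v=3.236, θ₁=-1.107, ω₁=-3.025, θ₂=-1.005, ω₂=-7.996, θ₃=-0.076, ω₃=-2.481
apply F[17]=+10.000 → step 18: x=0.818, v=3.104, θ₁=-1.168, ω₁=-3.057, θ₂=-1.168, ω₂=-8.195, θ₃=-0.134, ω₃=-3.350
apply F[18]=+10.000 → step 19: x=0.879, v=2.958, θ₁=-1.232, ω₁=-3.381, θ₂=-1.329, ω₂=-7.808, θ₃=-0.210, ω₃=-4.268
apply F[19]=+10.000 → step 20: x=0.937, v=2.825, θ₁=-1.305, ω₁=-3.945, θ₂=-1.477, ω₂=-6.951, θ₃=-0.304, ω₃=-5.146
apply F[20]=+10.000 → step 21: x=0.992, v=2.702, θ₁=-1.390, ω₁=-4.641, θ₂=-1.605, ω₂=-5.803, θ₃=-0.415, ω₃=-5.961
apply F[21]=+10.000 → step 22: x=1.045, v=2.563, θ₁=-1.491, ω₁=-5.392, θ₂=-1.708, ω₂=-4.490, θ₃=-0.543, ω₃=-6.748
apply F[22]=+10.000 → step 23: x=1.094, v=2.374, θ₁=-1.606, ω₁=-6.153, θ₂=-1.784, ω₂=-3.125, θ₃=-0.686, ω₃=-7.569
apply F[23]=-10.000 → step 24: x=1.137, v=1.864, θ₁=-1.734, ω₁=-6.671, θ₂=-1.841, ω₂=-2.557, θ₃=-0.841, ω₃=-7.946
Max |angle| over trajectory = 1.841 rad; bound = 1.884 → within bound.

Answer: yes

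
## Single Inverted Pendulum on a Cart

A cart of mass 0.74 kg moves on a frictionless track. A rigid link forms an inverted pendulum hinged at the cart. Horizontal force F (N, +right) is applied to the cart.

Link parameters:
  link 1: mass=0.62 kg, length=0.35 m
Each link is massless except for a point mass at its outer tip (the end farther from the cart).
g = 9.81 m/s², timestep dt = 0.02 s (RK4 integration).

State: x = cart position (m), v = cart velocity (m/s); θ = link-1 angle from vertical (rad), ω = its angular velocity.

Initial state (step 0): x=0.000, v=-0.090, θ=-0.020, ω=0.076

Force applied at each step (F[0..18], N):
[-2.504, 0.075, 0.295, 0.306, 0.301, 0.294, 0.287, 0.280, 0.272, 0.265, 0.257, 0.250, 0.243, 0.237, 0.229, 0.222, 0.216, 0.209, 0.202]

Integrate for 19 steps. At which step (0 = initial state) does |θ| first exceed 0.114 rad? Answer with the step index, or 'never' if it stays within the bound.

Answer: never

Derivation:
apply F[0]=-2.504 → step 1: x=-0.002, v=-0.155, θ=-0.017, ω=0.250
apply F[1]=+0.075 → step 2: x=-0.005, v=-0.150, θ=-0.012, ω=0.230
apply F[2]=+0.295 → step 3: x=-0.008, v=-0.141, θ=-0.008, ω=0.197
apply F[3]=+0.306 → step 4: x=-0.011, v=-0.131, θ=-0.004, ω=0.167
apply F[4]=+0.301 → step 5: x=-0.014, v=-0.123, θ=-0.001, ω=0.141
apply F[5]=+0.294 → step 6: x=-0.016, v=-0.115, θ=0.002, ω=0.119
apply F[6]=+0.287 → step 7: x=-0.018, v=-0.108, θ=0.004, ω=0.100
apply F[7]=+0.280 → step 8: x=-0.020, v=-0.101, θ=0.006, ω=0.083
apply F[8]=+0.272 → step 9: x=-0.022, v=-0.095, θ=0.007, ω=0.068
apply F[9]=+0.265 → step 10: x=-0.024, v=-0.089, θ=0.008, ω=0.056
apply F[10]=+0.257 → step 11: x=-0.026, v=-0.083, θ=0.009, ω=0.045
apply F[11]=+0.250 → step 12: x=-0.027, v=-0.078, θ=0.010, ω=0.036
apply F[12]=+0.243 → step 13: x=-0.029, v=-0.073, θ=0.011, ω=0.028
apply F[13]=+0.237 → step 14: x=-0.030, v=-0.069, θ=0.011, ω=0.021
apply F[14]=+0.229 → step 15: x=-0.032, v=-0.064, θ=0.012, ω=0.015
apply F[15]=+0.222 → step 16: x=-0.033, v=-0.060, θ=0.012, ω=0.010
apply F[16]=+0.216 → step 17: x=-0.034, v=-0.056, θ=0.012, ω=0.006
apply F[17]=+0.209 → step 18: x=-0.035, v=-0.053, θ=0.012, ω=0.002
apply F[18]=+0.202 → step 19: x=-0.036, v=-0.049, θ=0.012, ω=-0.001
max |θ| = 0.020 ≤ 0.114 over all 20 states.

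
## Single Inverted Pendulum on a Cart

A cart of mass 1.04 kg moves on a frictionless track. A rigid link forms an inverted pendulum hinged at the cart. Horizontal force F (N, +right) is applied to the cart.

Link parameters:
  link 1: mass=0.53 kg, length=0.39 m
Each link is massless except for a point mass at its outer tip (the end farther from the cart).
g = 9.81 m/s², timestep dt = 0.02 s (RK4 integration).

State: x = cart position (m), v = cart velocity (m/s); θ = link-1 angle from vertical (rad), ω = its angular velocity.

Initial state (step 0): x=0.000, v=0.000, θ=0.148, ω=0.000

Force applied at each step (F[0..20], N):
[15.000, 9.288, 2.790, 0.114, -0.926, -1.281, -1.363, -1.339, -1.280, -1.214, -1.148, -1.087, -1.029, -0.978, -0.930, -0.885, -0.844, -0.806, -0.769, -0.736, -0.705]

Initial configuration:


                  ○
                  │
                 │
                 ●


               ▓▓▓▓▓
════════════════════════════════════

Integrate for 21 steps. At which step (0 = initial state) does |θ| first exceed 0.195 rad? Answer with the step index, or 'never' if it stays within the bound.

Answer: never

Derivation:
apply F[0]=+15.000 → step 1: x=0.003, v=0.271, θ=0.142, ω=-0.615
apply F[1]=+9.288 → step 2: x=0.010, v=0.435, θ=0.126, ω=-0.964
apply F[2]=+2.790 → step 3: x=0.019, v=0.478, θ=0.106, ω=-1.014
apply F[3]=+0.114 → step 4: x=0.028, v=0.471, θ=0.087, ω=-0.948
apply F[4]=-0.926 → step 5: x=0.038, v=0.445, θ=0.069, ω=-0.844
apply F[5]=-1.281 → step 6: x=0.046, v=0.415, θ=0.053, ω=-0.735
apply F[6]=-1.363 → step 7: x=0.054, v=0.384, θ=0.039, ω=-0.634
apply F[7]=-1.339 → step 8: x=0.062, v=0.355, θ=0.028, ω=-0.543
apply F[8]=-1.280 → step 9: x=0.068, v=0.328, θ=0.018, ω=-0.462
apply F[9]=-1.214 → step 10: x=0.075, v=0.304, θ=0.009, ω=-0.393
apply F[10]=-1.148 → step 11: x=0.081, v=0.281, θ=0.002, ω=-0.332
apply F[11]=-1.087 → step 12: x=0.086, v=0.260, θ=-0.004, ω=-0.279
apply F[12]=-1.029 → step 13: x=0.091, v=0.241, θ=-0.009, ω=-0.234
apply F[13]=-0.978 → step 14: x=0.096, v=0.224, θ=-0.014, ω=-0.194
apply F[14]=-0.930 → step 15: x=0.100, v=0.207, θ=-0.017, ω=-0.160
apply F[15]=-0.885 → step 16: x=0.104, v=0.192, θ=-0.020, ω=-0.131
apply F[16]=-0.844 → step 17: x=0.108, v=0.178, θ=-0.022, ω=-0.106
apply F[17]=-0.806 → step 18: x=0.111, v=0.165, θ=-0.024, ω=-0.084
apply F[18]=-0.769 → step 19: x=0.114, v=0.153, θ=-0.026, ω=-0.065
apply F[19]=-0.736 → step 20: x=0.117, v=0.141, θ=-0.027, ω=-0.049
apply F[20]=-0.705 → step 21: x=0.120, v=0.130, θ=-0.028, ω=-0.035
max |θ| = 0.148 ≤ 0.195 over all 22 states.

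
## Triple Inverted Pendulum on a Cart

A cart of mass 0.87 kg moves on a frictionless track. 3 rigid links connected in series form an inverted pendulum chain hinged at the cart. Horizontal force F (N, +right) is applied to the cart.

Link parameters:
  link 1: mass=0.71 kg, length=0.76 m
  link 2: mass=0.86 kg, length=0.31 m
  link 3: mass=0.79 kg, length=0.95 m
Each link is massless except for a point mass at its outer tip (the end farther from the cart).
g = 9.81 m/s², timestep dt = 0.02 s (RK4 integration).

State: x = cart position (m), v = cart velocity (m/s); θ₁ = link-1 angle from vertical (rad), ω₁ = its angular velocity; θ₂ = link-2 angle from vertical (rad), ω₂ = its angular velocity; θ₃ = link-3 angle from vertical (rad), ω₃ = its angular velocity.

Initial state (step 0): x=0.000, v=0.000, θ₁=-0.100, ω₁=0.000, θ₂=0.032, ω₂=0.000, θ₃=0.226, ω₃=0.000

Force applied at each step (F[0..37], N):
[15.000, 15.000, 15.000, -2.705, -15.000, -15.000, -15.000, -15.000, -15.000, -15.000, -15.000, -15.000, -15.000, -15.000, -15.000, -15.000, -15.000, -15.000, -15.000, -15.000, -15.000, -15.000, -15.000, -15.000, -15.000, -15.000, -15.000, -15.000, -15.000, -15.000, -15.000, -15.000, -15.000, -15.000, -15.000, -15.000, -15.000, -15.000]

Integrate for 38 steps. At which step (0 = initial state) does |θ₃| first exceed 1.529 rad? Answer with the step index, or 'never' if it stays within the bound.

apply F[0]=+15.000 → step 1: x=0.004, v=0.385, θ₁=-0.106, ω₁=-0.588, θ₂=0.033, ω₂=0.128, θ₃=0.227, ω₃=0.055
apply F[1]=+15.000 → step 2: x=0.015, v=0.769, θ₁=-0.124, ω₁=-1.177, θ₂=0.037, ω₂=0.263, θ₃=0.228, ω₃=0.104
apply F[2]=+15.000 → step 3: x=0.035, v=1.151, θ₁=-0.153, ω₁=-1.761, θ₂=0.044, ω₂=0.397, θ₃=0.231, ω₃=0.141
apply F[3]=-2.705 → step 4: x=0.058, v=1.147, θ₁=-0.189, ω₁=-1.880, θ₂=0.054, ω₂=0.626, θ₃=0.234, ω₃=0.185
apply F[4]=-15.000 → step 5: x=0.078, v=0.892, θ₁=-0.225, ω₁=-1.731, θ₂=0.070, ω₂=1.011, θ₃=0.238, ω₃=0.239
apply F[5]=-15.000 → step 6: x=0.093, v=0.651, θ₁=-0.259, ω₁=-1.628, θ₂=0.095, ω₂=1.486, θ₃=0.243, ω₃=0.286
apply F[6]=-15.000 → step 7: x=0.104, v=0.417, θ₁=-0.291, ω₁=-1.553, θ₂=0.130, ω₂=2.040, θ₃=0.250, ω₃=0.322
apply F[7]=-15.000 → step 8: x=0.110, v=0.184, θ₁=-0.321, ω₁=-1.490, θ₂=0.177, ω₂=2.656, θ₃=0.256, ω₃=0.345
apply F[8]=-15.000 → step 9: x=0.111, v=-0.052, θ₁=-0.350, ω₁=-1.419, θ₂=0.237, ω₂=3.314, θ₃=0.263, ω₃=0.355
apply F[9]=-15.000 → step 10: x=0.108, v=-0.294, θ₁=-0.378, ω₁=-1.322, θ₂=0.310, ω₂=3.991, θ₃=0.270, ω₃=0.354
apply F[10]=-15.000 → step 11: x=0.100, v=-0.543, θ₁=-0.403, ω₁=-1.185, θ₂=0.396, ω₂=4.671, θ₃=0.277, ω₃=0.350
apply F[11]=-15.000 → step 12: x=0.086, v=-0.798, θ₁=-0.425, ω₁=-0.997, θ₂=0.496, ω₂=5.343, θ₃=0.284, ω₃=0.348
apply F[12]=-15.000 → step 13: x=0.068, v=-1.056, θ₁=-0.442, ω₁=-0.751, θ₂=0.610, ω₂=6.005, θ₃=0.291, ω₃=0.358
apply F[13]=-15.000 → step 14: x=0.044, v=-1.316, θ₁=-0.454, ω₁=-0.440, θ₂=0.737, ω₂=6.662, θ₃=0.299, ω₃=0.389
apply F[14]=-15.000 → step 15: x=0.015, v=-1.573, θ₁=-0.459, ω₁=-0.060, θ₂=0.876, ω₂=7.325, θ₃=0.307, ω₃=0.453
apply F[15]=-15.000 → step 16: x=-0.019, v=-1.826, θ₁=-0.456, ω₁=0.393, θ₂=1.030, ω₂=8.005, θ₃=0.317, ω₃=0.561
apply F[16]=-15.000 → step 17: x=-0.058, v=-2.072, θ₁=-0.443, ω₁=0.923, θ₂=1.197, ω₂=8.716, θ₃=0.330, ω₃=0.726
apply F[17]=-15.000 → step 18: x=-0.102, v=-2.313, θ₁=-0.419, ω₁=1.534, θ₂=1.379, ω₂=9.474, θ₃=0.347, ω₃=0.960
apply F[18]=-15.000 → step 19: x=-0.150, v=-2.549, θ₁=-0.381, ω₁=2.229, θ₂=1.576, ω₂=10.290, θ₃=0.369, ω₃=1.279
apply F[19]=-15.000 → step 20: x=-0.204, v=-2.784, θ₁=-0.329, ω₁=3.011, θ₂=1.791, ω₂=11.177, θ₃=0.399, ω₃=1.695
apply F[20]=-15.000 → step 21: x=-0.262, v=-3.025, θ₁=-0.260, ω₁=3.880, θ₂=2.024, ω₂=12.135, θ₃=0.438, ω₃=2.218
apply F[21]=-15.000 → step 22: x=-0.325, v=-3.285, θ₁=-0.173, ω₁=4.828, θ₂=2.277, ω₂=13.141, θ₃=0.488, ω₃=2.847
apply F[22]=-15.000 → step 23: x=-0.394, v=-3.580, θ₁=-0.067, ω₁=5.827, θ₂=2.549, ω₂=14.116, θ₃=0.552, ω₃=3.555
apply F[23]=-15.000 → step 24: x=-0.468, v=-3.922, θ₁=0.060, ω₁=6.811, θ₂=2.840, ω₂=14.880, θ₃=0.630, ω₃=4.266
apply F[24]=-15.000 → step 25: x=-0.551, v=-4.286, θ₁=0.205, ω₁=7.651, θ₂=3.141, ω₂=15.204, θ₃=0.722, ω₃=4.843
apply F[25]=-15.000 → step 26: x=-0.639, v=-4.582, θ₁=0.364, ω₁=8.217, θ₂=3.445, ω₂=15.110, θ₃=0.822, ω₃=5.183
apply F[26]=-15.000 → step 27: x=-0.733, v=-4.738, θ₁=0.532, ω₁=8.514, θ₂=3.746, ω₂=15.003, θ₃=0.928, ω₃=5.337
apply F[27]=-15.000 → step 28: x=-0.828, v=-4.787, θ₁=0.703, ω₁=8.650, θ₂=4.047, ω₂=15.191, θ₃=1.035, ω₃=5.408
apply F[28]=-15.000 → step 29: x=-0.924, v=-4.798, θ₁=0.877, ω₁=8.683, θ₂=4.355, ω₂=15.671, θ₃=1.144, ω₃=5.419
apply F[29]=-15.000 → step 30: x=-1.020, v=-4.819, θ₁=1.050, ω₁=8.589, θ₂=4.675, ω₂=16.301, θ₃=1.251, ω₃=5.324
apply F[30]=-15.000 → step 31: x=-1.117, v=-4.866, θ₁=1.219, ω₁=8.307, θ₂=5.008, ω₂=16.948, θ₃=1.356, ω₃=5.066
apply F[31]=-15.000 → step 32: x=-1.215, v=-4.942, θ₁=1.381, ω₁=7.782, θ₂=5.353, ω₂=17.549, θ₃=1.453, ω₃=4.601
apply F[32]=-15.000 → step 33: x=-1.315, v=-5.037, θ₁=1.529, ω₁=6.987, θ₂=5.709, ω₂=18.141, θ₃=1.538, ω₃=3.919
apply F[33]=-15.000 → step 34: x=-1.417, v=-5.137, θ₁=1.658, ω₁=5.912, θ₂=6.079, ω₂=18.865, θ₃=1.608, ω₃=3.034
apply F[34]=-15.000 → step 35: x=-1.520, v=-5.211, θ₁=1.763, ω₁=4.534, θ₂=6.467, ω₂=20.006, θ₃=1.658, ω₃=1.956
apply F[35]=-15.000 → step 36: x=-1.624, v=-5.175, θ₁=1.837, ω₁=2.769, θ₂=6.886, ω₂=22.125, θ₃=1.685, ω₃=0.659
apply F[36]=-15.000 → step 37: x=-1.725, v=-4.717, θ₁=1.870, ω₁=0.423, θ₂=7.366, ω₂=26.400, θ₃=1.683, ω₃=-0.935
apply F[37]=-15.000 → step 38: x=-1.803, v=-2.674, θ₁=1.853, ω₁=-1.740, θ₂=7.958, ω₂=32.236, θ₃=1.648, ω₃=-2.150
|θ₃| = 1.538 > 1.529 first at step 33.

Answer: 33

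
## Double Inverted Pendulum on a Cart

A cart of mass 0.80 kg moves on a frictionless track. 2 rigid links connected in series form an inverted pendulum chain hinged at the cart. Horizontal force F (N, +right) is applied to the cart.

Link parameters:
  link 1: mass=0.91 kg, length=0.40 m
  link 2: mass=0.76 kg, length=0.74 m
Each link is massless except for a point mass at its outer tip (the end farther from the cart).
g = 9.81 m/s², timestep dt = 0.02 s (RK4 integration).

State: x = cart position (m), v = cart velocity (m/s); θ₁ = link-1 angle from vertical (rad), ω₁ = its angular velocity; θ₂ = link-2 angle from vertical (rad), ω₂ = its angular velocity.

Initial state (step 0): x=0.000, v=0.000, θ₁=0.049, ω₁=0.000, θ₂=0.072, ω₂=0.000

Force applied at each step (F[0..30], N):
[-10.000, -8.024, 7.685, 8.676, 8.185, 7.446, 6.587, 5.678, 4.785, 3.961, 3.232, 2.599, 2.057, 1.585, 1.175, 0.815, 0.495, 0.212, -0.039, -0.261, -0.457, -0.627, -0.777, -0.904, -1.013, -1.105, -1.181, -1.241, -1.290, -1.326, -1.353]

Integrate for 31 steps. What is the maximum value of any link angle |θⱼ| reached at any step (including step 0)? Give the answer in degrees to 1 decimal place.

apply F[0]=-10.000 → step 1: x=-0.003, v=-0.269, θ₁=0.056, ω₁=0.690, θ₂=0.072, ω₂=0.009
apply F[1]=-8.024 → step 2: x=-0.010, v=-0.493, θ₁=0.076, ω₁=1.277, θ₂=0.072, ω₂=0.013
apply F[2]=+7.685 → step 3: x=-0.019, v=-0.337, θ₁=0.098, ω₁=0.938, θ₂=0.073, ω₂=0.005
apply F[3]=+8.676 → step 4: x=-0.024, v=-0.166, θ₁=0.113, ω₁=0.579, θ₂=0.072, ω₂=-0.012
apply F[4]=+8.185 → step 5: x=-0.025, v=-0.013, θ₁=0.121, ω₁=0.276, θ₂=0.072, ω₂=-0.035
apply F[5]=+7.446 → step 6: x=-0.024, v=0.119, θ₁=0.124, ω₁=0.031, θ₂=0.071, ω₂=-0.062
apply F[6]=+6.587 → step 7: x=-0.021, v=0.230, θ₁=0.123, ω₁=-0.160, θ₂=0.070, ω₂=-0.090
apply F[7]=+5.678 → step 8: x=-0.015, v=0.320, θ₁=0.118, ω₁=-0.303, θ₂=0.067, ω₂=-0.117
apply F[8]=+4.785 → step 9: x=-0.008, v=0.392, θ₁=0.111, ω₁=-0.404, θ₂=0.065, ω₂=-0.141
apply F[9]=+3.961 → step 10: x=0.000, v=0.446, θ₁=0.103, ω₁=-0.469, θ₂=0.062, ω₂=-0.162
apply F[10]=+3.232 → step 11: x=0.009, v=0.487, θ₁=0.093, ω₁=-0.507, θ₂=0.058, ω₂=-0.181
apply F[11]=+2.599 → step 12: x=0.019, v=0.516, θ₁=0.083, ω₁=-0.524, θ₂=0.055, ω₂=-0.196
apply F[12]=+2.057 → step 13: x=0.030, v=0.536, θ₁=0.072, ω₁=-0.526, θ₂=0.051, ω₂=-0.208
apply F[13]=+1.585 → step 14: x=0.041, v=0.549, θ₁=0.062, ω₁=-0.517, θ₂=0.046, ω₂=-0.217
apply F[14]=+1.175 → step 15: x=0.052, v=0.555, θ₁=0.052, ω₁=-0.500, θ₂=0.042, ω₂=-0.223
apply F[15]=+0.815 → step 16: x=0.063, v=0.557, θ₁=0.042, ω₁=-0.478, θ₂=0.037, ω₂=-0.226
apply F[16]=+0.495 → step 17: x=0.074, v=0.554, θ₁=0.033, ω₁=-0.453, θ₂=0.033, ω₂=-0.227
apply F[17]=+0.212 → step 18: x=0.085, v=0.548, θ₁=0.024, ω₁=-0.425, θ₂=0.028, ω₂=-0.226
apply F[18]=-0.039 → step 19: x=0.096, v=0.539, θ₁=0.016, ω₁=-0.395, θ₂=0.024, ω₂=-0.223
apply F[19]=-0.261 → step 20: x=0.107, v=0.528, θ₁=0.008, ω₁=-0.365, θ₂=0.019, ω₂=-0.218
apply F[20]=-0.457 → step 21: x=0.117, v=0.514, θ₁=0.001, ω₁=-0.335, θ₂=0.015, ω₂=-0.212
apply F[21]=-0.627 → step 22: x=0.127, v=0.500, θ₁=-0.005, ω₁=-0.305, θ₂=0.011, ω₂=-0.205
apply F[22]=-0.777 → step 23: x=0.137, v=0.484, θ₁=-0.011, ω₁=-0.276, θ₂=0.007, ω₂=-0.196
apply F[23]=-0.904 → step 24: x=0.147, v=0.467, θ₁=-0.016, ω₁=-0.248, θ₂=0.003, ω₂=-0.187
apply F[24]=-1.013 → step 25: x=0.156, v=0.449, θ₁=-0.021, ω₁=-0.221, θ₂=-0.001, ω₂=-0.177
apply F[25]=-1.105 → step 26: x=0.164, v=0.431, θ₁=-0.025, ω₁=-0.196, θ₂=-0.004, ω₂=-0.167
apply F[26]=-1.181 → step 27: x=0.173, v=0.412, θ₁=-0.029, ω₁=-0.172, θ₂=-0.007, ω₂=-0.157
apply F[27]=-1.241 → step 28: x=0.181, v=0.394, θ₁=-0.032, ω₁=-0.149, θ₂=-0.010, ω₂=-0.146
apply F[28]=-1.290 → step 29: x=0.189, v=0.375, θ₁=-0.035, ω₁=-0.128, θ₂=-0.013, ω₂=-0.136
apply F[29]=-1.326 → step 30: x=0.196, v=0.357, θ₁=-0.037, ω₁=-0.109, θ₂=-0.016, ω₂=-0.125
apply F[30]=-1.353 → step 31: x=0.203, v=0.339, θ₁=-0.039, ω₁=-0.091, θ₂=-0.018, ω₂=-0.115
Max |angle| over trajectory = 0.124 rad = 7.1°.

Answer: 7.1°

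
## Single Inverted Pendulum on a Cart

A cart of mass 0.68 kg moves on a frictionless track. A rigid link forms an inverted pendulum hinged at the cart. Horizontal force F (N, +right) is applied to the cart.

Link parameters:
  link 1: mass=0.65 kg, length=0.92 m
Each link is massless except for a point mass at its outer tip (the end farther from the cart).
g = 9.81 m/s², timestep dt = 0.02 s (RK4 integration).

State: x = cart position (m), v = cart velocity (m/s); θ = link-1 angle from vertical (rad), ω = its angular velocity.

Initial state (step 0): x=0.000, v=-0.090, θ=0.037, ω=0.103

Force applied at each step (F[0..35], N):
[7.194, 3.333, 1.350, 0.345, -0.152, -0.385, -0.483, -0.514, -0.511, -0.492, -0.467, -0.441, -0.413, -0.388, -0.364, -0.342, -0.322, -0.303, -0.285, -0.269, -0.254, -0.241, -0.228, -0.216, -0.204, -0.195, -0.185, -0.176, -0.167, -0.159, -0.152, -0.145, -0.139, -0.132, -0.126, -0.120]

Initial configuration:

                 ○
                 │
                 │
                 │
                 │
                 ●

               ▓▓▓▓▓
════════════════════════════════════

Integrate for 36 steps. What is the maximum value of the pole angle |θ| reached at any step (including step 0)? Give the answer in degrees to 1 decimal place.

apply F[0]=+7.194 → step 1: x=0.000, v=0.114, θ=0.037, ω=-0.111
apply F[1]=+3.333 → step 2: x=0.003, v=0.206, θ=0.034, ω=-0.203
apply F[2]=+1.350 → step 3: x=0.008, v=0.239, θ=0.029, ω=-0.233
apply F[3]=+0.345 → step 4: x=0.013, v=0.244, θ=0.025, ω=-0.232
apply F[4]=-0.152 → step 5: x=0.018, v=0.236, θ=0.020, ω=-0.218
apply F[5]=-0.385 → step 6: x=0.022, v=0.221, θ=0.016, ω=-0.198
apply F[6]=-0.483 → step 7: x=0.026, v=0.204, θ=0.012, ω=-0.177
apply F[7]=-0.514 → step 8: x=0.030, v=0.187, θ=0.009, ω=-0.156
apply F[8]=-0.511 → step 9: x=0.034, v=0.171, θ=0.006, ω=-0.136
apply F[9]=-0.492 → step 10: x=0.037, v=0.155, θ=0.004, ω=-0.119
apply F[10]=-0.467 → step 11: x=0.040, v=0.141, θ=0.001, ω=-0.103
apply F[11]=-0.441 → step 12: x=0.043, v=0.128, θ=-0.001, ω=-0.088
apply F[12]=-0.413 → step 13: x=0.045, v=0.116, θ=-0.002, ω=-0.076
apply F[13]=-0.388 → step 14: x=0.047, v=0.105, θ=-0.004, ω=-0.065
apply F[14]=-0.364 → step 15: x=0.049, v=0.095, θ=-0.005, ω=-0.055
apply F[15]=-0.342 → step 16: x=0.051, v=0.086, θ=-0.006, ω=-0.046
apply F[16]=-0.322 → step 17: x=0.053, v=0.078, θ=-0.007, ω=-0.038
apply F[17]=-0.303 → step 18: x=0.054, v=0.070, θ=-0.007, ω=-0.032
apply F[18]=-0.285 → step 19: x=0.056, v=0.063, θ=-0.008, ω=-0.026
apply F[19]=-0.269 → step 20: x=0.057, v=0.057, θ=-0.008, ω=-0.020
apply F[20]=-0.254 → step 21: x=0.058, v=0.051, θ=-0.009, ω=-0.016
apply F[21]=-0.241 → step 22: x=0.059, v=0.046, θ=-0.009, ω=-0.012
apply F[22]=-0.228 → step 23: x=0.060, v=0.041, θ=-0.009, ω=-0.008
apply F[23]=-0.216 → step 24: x=0.061, v=0.036, θ=-0.009, ω=-0.005
apply F[24]=-0.204 → step 25: x=0.061, v=0.032, θ=-0.009, ω=-0.003
apply F[25]=-0.195 → step 26: x=0.062, v=0.028, θ=-0.009, ω=-0.000
apply F[26]=-0.185 → step 27: x=0.062, v=0.024, θ=-0.009, ω=0.002
apply F[27]=-0.176 → step 28: x=0.063, v=0.021, θ=-0.009, ω=0.003
apply F[28]=-0.167 → step 29: x=0.063, v=0.018, θ=-0.009, ω=0.005
apply F[29]=-0.159 → step 30: x=0.064, v=0.015, θ=-0.009, ω=0.006
apply F[30]=-0.152 → step 31: x=0.064, v=0.012, θ=-0.009, ω=0.007
apply F[31]=-0.145 → step 32: x=0.064, v=0.009, θ=-0.009, ω=0.008
apply F[32]=-0.139 → step 33: x=0.064, v=0.007, θ=-0.009, ω=0.009
apply F[33]=-0.132 → step 34: x=0.064, v=0.005, θ=-0.009, ω=0.009
apply F[34]=-0.126 → step 35: x=0.064, v=0.003, θ=-0.008, ω=0.010
apply F[35]=-0.120 → step 36: x=0.064, v=0.001, θ=-0.008, ω=0.010
Max |angle| over trajectory = 0.037 rad = 2.1°.

Answer: 2.1°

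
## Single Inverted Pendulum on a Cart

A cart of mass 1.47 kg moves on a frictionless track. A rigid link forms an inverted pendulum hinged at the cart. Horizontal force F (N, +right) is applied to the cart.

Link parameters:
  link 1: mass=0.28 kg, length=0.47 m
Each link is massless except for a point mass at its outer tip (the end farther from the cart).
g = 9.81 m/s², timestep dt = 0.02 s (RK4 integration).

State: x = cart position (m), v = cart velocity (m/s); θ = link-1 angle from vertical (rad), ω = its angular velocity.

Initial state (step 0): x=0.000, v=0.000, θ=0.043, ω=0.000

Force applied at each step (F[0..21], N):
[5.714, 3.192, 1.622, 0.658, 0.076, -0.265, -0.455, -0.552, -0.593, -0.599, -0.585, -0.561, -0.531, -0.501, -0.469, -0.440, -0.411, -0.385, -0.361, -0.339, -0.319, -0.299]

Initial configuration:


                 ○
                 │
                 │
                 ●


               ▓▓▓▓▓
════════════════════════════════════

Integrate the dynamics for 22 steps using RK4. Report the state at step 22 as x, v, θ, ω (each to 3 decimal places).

Answer: x=0.041, v=0.042, θ=-0.009, ω=-0.011

Derivation:
apply F[0]=+5.714 → step 1: x=0.001, v=0.076, θ=0.042, ω=-0.144
apply F[1]=+3.192 → step 2: x=0.003, v=0.118, θ=0.038, ω=-0.217
apply F[2]=+1.622 → step 3: x=0.005, v=0.139, θ=0.033, ω=-0.246
apply F[3]=+0.658 → step 4: x=0.008, v=0.147, θ=0.028, ω=-0.249
apply F[4]=+0.076 → step 5: x=0.011, v=0.147, θ=0.024, ω=-0.239
apply F[5]=-0.265 → step 6: x=0.014, v=0.142, θ=0.019, ω=-0.221
apply F[6]=-0.455 → step 7: x=0.017, v=0.135, θ=0.015, ω=-0.199
apply F[7]=-0.552 → step 8: x=0.019, v=0.127, θ=0.011, ω=-0.177
apply F[8]=-0.593 → step 9: x=0.022, v=0.119, θ=0.008, ω=-0.155
apply F[9]=-0.599 → step 10: x=0.024, v=0.111, θ=0.005, ω=-0.135
apply F[10]=-0.585 → step 11: x=0.026, v=0.103, θ=0.002, ω=-0.116
apply F[11]=-0.561 → step 12: x=0.028, v=0.095, θ=0.000, ω=-0.099
apply F[12]=-0.531 → step 13: x=0.030, v=0.088, θ=-0.002, ω=-0.084
apply F[13]=-0.501 → step 14: x=0.032, v=0.081, θ=-0.003, ω=-0.071
apply F[14]=-0.469 → step 15: x=0.033, v=0.075, θ=-0.005, ω=-0.059
apply F[15]=-0.440 → step 16: x=0.035, v=0.069, θ=-0.006, ω=-0.049
apply F[16]=-0.411 → step 17: x=0.036, v=0.064, θ=-0.007, ω=-0.040
apply F[17]=-0.385 → step 18: x=0.037, v=0.059, θ=-0.007, ω=-0.033
apply F[18]=-0.361 → step 19: x=0.038, v=0.054, θ=-0.008, ω=-0.026
apply F[19]=-0.339 → step 20: x=0.039, v=0.050, θ=-0.008, ω=-0.020
apply F[20]=-0.319 → step 21: x=0.040, v=0.046, θ=-0.009, ω=-0.015
apply F[21]=-0.299 → step 22: x=0.041, v=0.042, θ=-0.009, ω=-0.011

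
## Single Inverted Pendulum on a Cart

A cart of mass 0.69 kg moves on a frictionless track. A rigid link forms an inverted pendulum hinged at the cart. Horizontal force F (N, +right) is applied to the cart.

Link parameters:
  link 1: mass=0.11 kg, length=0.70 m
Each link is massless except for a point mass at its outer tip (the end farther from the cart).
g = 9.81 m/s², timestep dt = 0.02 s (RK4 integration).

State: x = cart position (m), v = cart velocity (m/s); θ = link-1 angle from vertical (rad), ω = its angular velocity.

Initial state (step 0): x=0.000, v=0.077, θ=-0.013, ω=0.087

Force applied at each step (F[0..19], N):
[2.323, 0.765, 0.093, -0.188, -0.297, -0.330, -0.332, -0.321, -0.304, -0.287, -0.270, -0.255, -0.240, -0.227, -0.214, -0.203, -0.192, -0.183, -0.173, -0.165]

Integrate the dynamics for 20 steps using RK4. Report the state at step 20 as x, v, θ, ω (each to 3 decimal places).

apply F[0]=+2.323 → step 1: x=0.002, v=0.145, θ=-0.012, ω=-0.013
apply F[1]=+0.765 → step 2: x=0.005, v=0.167, θ=-0.013, ω=-0.049
apply F[2]=+0.093 → step 3: x=0.009, v=0.170, θ=-0.014, ω=-0.057
apply F[3]=-0.188 → step 4: x=0.012, v=0.165, θ=-0.015, ω=-0.054
apply F[4]=-0.297 → step 5: x=0.015, v=0.157, θ=-0.016, ω=-0.047
apply F[5]=-0.330 → step 6: x=0.018, v=0.148, θ=-0.017, ω=-0.039
apply F[6]=-0.332 → step 7: x=0.021, v=0.139, θ=-0.018, ω=-0.030
apply F[7]=-0.321 → step 8: x=0.024, v=0.130, θ=-0.018, ω=-0.023
apply F[8]=-0.304 → step 9: x=0.026, v=0.122, θ=-0.019, ω=-0.016
apply F[9]=-0.287 → step 10: x=0.029, v=0.114, θ=-0.019, ω=-0.011
apply F[10]=-0.270 → step 11: x=0.031, v=0.107, θ=-0.019, ω=-0.005
apply F[11]=-0.255 → step 12: x=0.033, v=0.100, θ=-0.019, ω=-0.001
apply F[12]=-0.240 → step 13: x=0.035, v=0.094, θ=-0.019, ω=0.003
apply F[13]=-0.227 → step 14: x=0.037, v=0.088, θ=-0.019, ω=0.006
apply F[14]=-0.214 → step 15: x=0.039, v=0.082, θ=-0.019, ω=0.009
apply F[15]=-0.203 → step 16: x=0.040, v=0.077, θ=-0.019, ω=0.011
apply F[16]=-0.192 → step 17: x=0.042, v=0.072, θ=-0.018, ω=0.013
apply F[17]=-0.183 → step 18: x=0.043, v=0.067, θ=-0.018, ω=0.015
apply F[18]=-0.173 → step 19: x=0.044, v=0.063, θ=-0.018, ω=0.016
apply F[19]=-0.165 → step 20: x=0.046, v=0.059, θ=-0.017, ω=0.017

Answer: x=0.046, v=0.059, θ=-0.017, ω=0.017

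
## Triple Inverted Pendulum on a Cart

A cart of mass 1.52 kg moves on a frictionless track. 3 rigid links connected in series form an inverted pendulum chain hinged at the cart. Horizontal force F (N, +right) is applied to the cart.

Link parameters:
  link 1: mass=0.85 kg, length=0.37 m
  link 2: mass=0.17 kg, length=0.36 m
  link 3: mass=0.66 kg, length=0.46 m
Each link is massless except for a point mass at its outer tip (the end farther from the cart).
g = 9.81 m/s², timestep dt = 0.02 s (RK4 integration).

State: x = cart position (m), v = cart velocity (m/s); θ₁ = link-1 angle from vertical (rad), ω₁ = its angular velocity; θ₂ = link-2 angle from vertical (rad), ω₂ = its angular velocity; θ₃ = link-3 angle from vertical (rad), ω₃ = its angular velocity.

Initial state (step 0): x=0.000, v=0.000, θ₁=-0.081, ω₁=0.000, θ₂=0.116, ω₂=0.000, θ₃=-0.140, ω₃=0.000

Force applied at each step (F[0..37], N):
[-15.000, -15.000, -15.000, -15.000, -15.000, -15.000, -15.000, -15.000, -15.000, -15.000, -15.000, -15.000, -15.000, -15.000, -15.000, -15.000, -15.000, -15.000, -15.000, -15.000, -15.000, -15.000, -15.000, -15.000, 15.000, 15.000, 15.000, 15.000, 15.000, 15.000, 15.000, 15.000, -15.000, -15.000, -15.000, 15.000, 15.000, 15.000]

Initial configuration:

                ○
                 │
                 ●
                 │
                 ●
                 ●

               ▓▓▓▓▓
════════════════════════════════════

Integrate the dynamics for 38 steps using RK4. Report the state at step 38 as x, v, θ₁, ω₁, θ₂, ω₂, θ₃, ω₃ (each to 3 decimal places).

Answer: x=-0.993, v=-1.029, θ₁=2.768, ω₁=-4.694, θ₂=3.616, ω₂=10.674, θ₃=4.369, ω₃=12.960

Derivation:
apply F[0]=-15.000 → step 1: x=-0.002, v=-0.181, θ₁=-0.077, ω₁=0.364, θ₂=0.122, ω₂=0.619, θ₃=-0.144, ω₃=-0.430
apply F[1]=-15.000 → step 2: x=-0.007, v=-0.365, θ₁=-0.066, ω₁=0.743, θ₂=0.141, ω₂=1.223, θ₃=-0.157, ω₃=-0.854
apply F[2]=-15.000 → step 3: x=-0.016, v=-0.552, θ₁=-0.047, ω₁=1.152, θ₂=0.171, ω₂=1.785, θ₃=-0.178, ω₃=-1.254
apply F[3]=-15.000 → step 4: x=-0.029, v=-0.744, θ₁=-0.020, ω₁=1.600, θ₂=0.212, ω₂=2.266, θ₃=-0.207, ω₃=-1.602
apply F[4]=-15.000 → step 5: x=-0.046, v=-0.941, θ₁=0.017, ω₁=2.096, θ₂=0.261, ω₂=2.629, θ₃=-0.242, ω₃=-1.868
apply F[5]=-15.000 → step 6: x=-0.067, v=-1.142, θ₁=0.064, ω₁=2.640, θ₂=0.316, ω₂=2.852, θ₃=-0.281, ω₃=-2.034
apply F[6]=-15.000 → step 7: x=-0.092, v=-1.346, θ₁=0.123, ω₁=3.231, θ₂=0.374, ω₂=2.933, θ₃=-0.322, ω₃=-2.094
apply F[7]=-15.000 → step 8: x=-0.121, v=-1.548, θ₁=0.194, ω₁=3.858, θ₂=0.432, ω₂=2.884, θ₃=-0.364, ω₃=-2.050
apply F[8]=-15.000 → step 9: x=-0.154, v=-1.745, θ₁=0.277, ω₁=4.510, θ₂=0.488, ω₂=2.722, θ₃=-0.404, ω₃=-1.900
apply F[9]=-15.000 → step 10: x=-0.191, v=-1.929, θ₁=0.374, ω₁=5.164, θ₂=0.541, ω₂=2.476, θ₃=-0.439, ω₃=-1.640
apply F[10]=-15.000 → step 11: x=-0.231, v=-2.091, θ₁=0.484, ω₁=5.797, θ₂=0.587, ω₂=2.186, θ₃=-0.469, ω₃=-1.268
apply F[11]=-15.000 → step 12: x=-0.274, v=-2.223, θ₁=0.606, ω₁=6.385, θ₂=0.628, ω₂=1.899, θ₃=-0.489, ω₃=-0.784
apply F[12]=-15.000 → step 13: x=-0.319, v=-2.318, θ₁=0.739, ω₁=6.913, θ₂=0.664, ω₂=1.668, θ₃=-0.499, ω₃=-0.196
apply F[13]=-15.000 → step 14: x=-0.366, v=-2.374, θ₁=0.882, ω₁=7.377, θ₂=0.695, ω₂=1.531, θ₃=-0.497, ω₃=0.481
apply F[14]=-15.000 → step 15: x=-0.414, v=-2.389, θ₁=1.033, ω₁=7.787, θ₂=0.726, ω₂=1.512, θ₃=-0.480, ω₃=1.226
apply F[15]=-15.000 → step 16: x=-0.462, v=-2.367, θ₁=1.193, ω₁=8.160, θ₂=0.757, ω₂=1.614, θ₃=-0.447, ω₃=2.024
apply F[16]=-15.000 → step 17: x=-0.509, v=-2.311, θ₁=1.360, ω₁=8.516, θ₂=0.791, ω₂=1.826, θ₃=-0.398, ω₃=2.863
apply F[17]=-15.000 → step 18: x=-0.554, v=-2.221, θ₁=1.534, ω₁=8.872, θ₂=0.830, ω₂=2.131, θ₃=-0.332, ω₃=3.742
apply F[18]=-15.000 → step 19: x=-0.597, v=-2.103, θ₁=1.715, ω₁=9.242, θ₂=0.877, ω₂=2.511, θ₃=-0.248, ω₃=4.668
apply F[19]=-15.000 → step 20: x=-0.638, v=-1.959, θ₁=1.903, ω₁=9.632, θ₂=0.931, ω₂=2.947, θ₃=-0.145, ω₃=5.657
apply F[20]=-15.000 → step 21: x=-0.676, v=-1.798, θ₁=2.100, ω₁=10.030, θ₂=0.995, ω₂=3.422, θ₃=-0.022, ω₃=6.733
apply F[21]=-15.000 → step 22: x=-0.710, v=-1.632, θ₁=2.304, ω₁=10.392, θ₂=1.068, ω₂=3.906, θ₃=0.125, ω₃=7.922
apply F[22]=-15.000 → step 23: x=-0.741, v=-1.490, θ₁=2.515, ω₁=10.620, θ₂=1.151, ω₂=4.329, θ₃=0.296, ω₃=9.259
apply F[23]=-15.000 → step 24: x=-0.770, v=-1.413, θ₁=2.727, ω₁=10.538, θ₂=1.240, ω₂=4.515, θ₃=0.496, ω₃=10.784
apply F[24]=+15.000 → step 25: x=-0.794, v=-1.058, θ₁=2.942, ω₁=10.905, θ₂=1.325, ω₂=4.017, θ₃=0.729, ω₃=12.541
apply F[25]=+15.000 → step 26: x=-0.813, v=-0.810, θ₁=3.159, ω₁=10.555, θ₂=1.398, ω₂=3.143, θ₃=1.000, ω₃=14.580
apply F[26]=+15.000 → step 27: x=-0.828, v=-0.660, θ₁=3.357, ω₁=9.128, θ₂=1.449, ω₂=2.038, θ₃=1.312, ω₃=16.478
apply F[27]=+15.000 → step 28: x=-0.839, v=-0.517, θ₁=3.519, ω₁=6.998, θ₂=1.494, ω₂=3.079, θ₃=1.645, ω₃=16.374
apply F[28]=+15.000 → step 29: x=-0.848, v=-0.360, θ₁=3.641, ω₁=5.303, θ₂=1.591, ω₂=6.843, θ₃=1.953, ω₃=14.222
apply F[29]=+15.000 → step 30: x=-0.854, v=-0.203, θ₁=3.733, ω₁=3.878, θ₂=1.770, ω₂=11.050, θ₃=2.211, ω₃=11.531
apply F[30]=+15.000 → step 31: x=-0.856, v=-0.045, θ₁=3.794, ω₁=2.109, θ₂=2.032, ω₂=15.082, θ₃=2.411, ω₃=8.434
apply F[31]=+15.000 → step 32: x=-0.856, v=0.079, θ₁=3.810, ω₁=-0.750, θ₂=2.373, ω₂=18.977, θ₃=2.547, ω₃=5.326
apply F[32]=-15.000 → step 33: x=-0.858, v=-0.316, θ₁=3.745, ω₁=-5.966, θ₂=2.776, ω₂=20.748, θ₃=2.643, ω₃=5.063
apply F[33]=-15.000 → step 34: x=-0.871, v=-1.053, θ₁=3.570, ω₁=-11.410, θ₂=3.171, ω₂=17.790, θ₃=2.794, ω₃=11.093
apply F[34]=-15.000 → step 35: x=-0.900, v=-1.876, θ₁=3.305, ω₁=-14.421, θ₂=3.430, ω₂=6.613, θ₃=3.120, ω₃=21.961
apply F[35]=+15.000 → step 36: x=-0.938, v=-1.791, θ₁=3.051, ω₁=-10.466, θ₂=3.422, ω₂=-3.007, θ₃=3.637, ω₃=26.016
apply F[36]=+15.000 → step 37: x=-0.970, v=-1.372, θ₁=2.883, ω₁=-6.903, θ₂=3.450, ω₂=5.505, θ₃=4.066, ω₃=17.655
apply F[37]=+15.000 → step 38: x=-0.993, v=-1.029, θ₁=2.768, ω₁=-4.694, θ₂=3.616, ω₂=10.674, θ₃=4.369, ω₃=12.960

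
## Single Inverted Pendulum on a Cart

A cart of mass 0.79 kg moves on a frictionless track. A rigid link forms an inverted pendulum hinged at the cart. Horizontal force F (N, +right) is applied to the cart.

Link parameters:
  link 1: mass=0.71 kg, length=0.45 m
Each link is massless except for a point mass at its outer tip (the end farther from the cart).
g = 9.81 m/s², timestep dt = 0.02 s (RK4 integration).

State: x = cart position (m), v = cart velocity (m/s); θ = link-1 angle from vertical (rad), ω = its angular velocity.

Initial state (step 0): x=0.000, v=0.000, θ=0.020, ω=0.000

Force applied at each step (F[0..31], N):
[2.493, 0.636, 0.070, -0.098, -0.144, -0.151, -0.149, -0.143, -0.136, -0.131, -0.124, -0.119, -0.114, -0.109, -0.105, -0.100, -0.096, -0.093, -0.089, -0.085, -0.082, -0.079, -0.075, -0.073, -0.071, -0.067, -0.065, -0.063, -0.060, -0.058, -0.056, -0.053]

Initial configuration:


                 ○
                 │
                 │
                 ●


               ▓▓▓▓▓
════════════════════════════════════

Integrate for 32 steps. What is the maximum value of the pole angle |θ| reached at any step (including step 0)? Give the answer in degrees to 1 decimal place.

apply F[0]=+2.493 → step 1: x=0.001, v=0.060, θ=0.019, ω=-0.124
apply F[1]=+0.636 → step 2: x=0.002, v=0.073, θ=0.016, ω=-0.145
apply F[2]=+0.070 → step 3: x=0.003, v=0.072, θ=0.013, ω=-0.137
apply F[3]=-0.098 → step 4: x=0.005, v=0.067, θ=0.011, ω=-0.122
apply F[4]=-0.144 → step 5: x=0.006, v=0.062, θ=0.008, ω=-0.106
apply F[5]=-0.151 → step 6: x=0.007, v=0.057, θ=0.006, ω=-0.091
apply F[6]=-0.149 → step 7: x=0.008, v=0.052, θ=0.005, ω=-0.078
apply F[7]=-0.143 → step 8: x=0.009, v=0.048, θ=0.003, ω=-0.067
apply F[8]=-0.136 → step 9: x=0.010, v=0.044, θ=0.002, ω=-0.057
apply F[9]=-0.131 → step 10: x=0.011, v=0.040, θ=0.001, ω=-0.048
apply F[10]=-0.124 → step 11: x=0.012, v=0.037, θ=0.000, ω=-0.041
apply F[11]=-0.119 → step 12: x=0.013, v=0.034, θ=-0.001, ω=-0.034
apply F[12]=-0.114 → step 13: x=0.013, v=0.031, θ=-0.001, ω=-0.029
apply F[13]=-0.109 → step 14: x=0.014, v=0.029, θ=-0.002, ω=-0.024
apply F[14]=-0.105 → step 15: x=0.014, v=0.027, θ=-0.002, ω=-0.020
apply F[15]=-0.100 → step 16: x=0.015, v=0.024, θ=-0.003, ω=-0.016
apply F[16]=-0.096 → step 17: x=0.015, v=0.023, θ=-0.003, ω=-0.013
apply F[17]=-0.093 → step 18: x=0.016, v=0.021, θ=-0.003, ω=-0.010
apply F[18]=-0.089 → step 19: x=0.016, v=0.019, θ=-0.003, ω=-0.008
apply F[19]=-0.085 → step 20: x=0.017, v=0.017, θ=-0.003, ω=-0.006
apply F[20]=-0.082 → step 21: x=0.017, v=0.016, θ=-0.004, ω=-0.004
apply F[21]=-0.079 → step 22: x=0.017, v=0.015, θ=-0.004, ω=-0.003
apply F[22]=-0.075 → step 23: x=0.017, v=0.013, θ=-0.004, ω=-0.001
apply F[23]=-0.073 → step 24: x=0.018, v=0.012, θ=-0.004, ω=-0.000
apply F[24]=-0.071 → step 25: x=0.018, v=0.011, θ=-0.004, ω=0.001
apply F[25]=-0.067 → step 26: x=0.018, v=0.010, θ=-0.004, ω=0.001
apply F[26]=-0.065 → step 27: x=0.018, v=0.009, θ=-0.004, ω=0.002
apply F[27]=-0.063 → step 28: x=0.019, v=0.008, θ=-0.004, ω=0.003
apply F[28]=-0.060 → step 29: x=0.019, v=0.007, θ=-0.004, ω=0.003
apply F[29]=-0.058 → step 30: x=0.019, v=0.006, θ=-0.003, ω=0.003
apply F[30]=-0.056 → step 31: x=0.019, v=0.005, θ=-0.003, ω=0.004
apply F[31]=-0.053 → step 32: x=0.019, v=0.005, θ=-0.003, ω=0.004
Max |angle| over trajectory = 0.020 rad = 1.1°.

Answer: 1.1°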